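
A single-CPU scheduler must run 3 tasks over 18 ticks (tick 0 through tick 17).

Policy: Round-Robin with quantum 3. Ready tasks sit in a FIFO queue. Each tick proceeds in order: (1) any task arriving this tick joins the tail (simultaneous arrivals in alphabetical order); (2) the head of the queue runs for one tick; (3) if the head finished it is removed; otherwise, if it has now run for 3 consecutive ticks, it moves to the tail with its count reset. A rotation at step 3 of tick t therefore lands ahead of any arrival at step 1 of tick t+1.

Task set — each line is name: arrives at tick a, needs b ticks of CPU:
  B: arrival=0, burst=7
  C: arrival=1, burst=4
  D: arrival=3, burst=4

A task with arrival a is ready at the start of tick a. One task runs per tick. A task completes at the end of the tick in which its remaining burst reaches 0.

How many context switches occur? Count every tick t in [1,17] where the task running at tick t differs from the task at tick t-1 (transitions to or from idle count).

context switches = 7

t=0: queue=[B] q_used=0 → run B
t=1: queue=[B,C] q_used=1 → run B
t=2: queue=[B,C] q_used=2 → run B
t=3: queue=[C,B,D] q_used=0 → run C
t=4: queue=[C,B,D] q_used=1 → run C
t=5: queue=[C,B,D] q_used=2 → run C
t=6: queue=[B,D,C] q_used=0 → run B
t=7: queue=[B,D,C] q_used=1 → run B
t=8: queue=[B,D,C] q_used=2 → run B
t=9: queue=[D,C,B] q_used=0 → run D
t=10: queue=[D,C,B] q_used=1 → run D
t=11: queue=[D,C,B] q_used=2 → run D
t=12: queue=[C,B,D] q_used=0 → run C
t=13: queue=[B,D] q_used=0 → run B
t=14: queue=[D] q_used=0 → run D
t=15: (idle)
t=16: (idle)
t=17: (idle)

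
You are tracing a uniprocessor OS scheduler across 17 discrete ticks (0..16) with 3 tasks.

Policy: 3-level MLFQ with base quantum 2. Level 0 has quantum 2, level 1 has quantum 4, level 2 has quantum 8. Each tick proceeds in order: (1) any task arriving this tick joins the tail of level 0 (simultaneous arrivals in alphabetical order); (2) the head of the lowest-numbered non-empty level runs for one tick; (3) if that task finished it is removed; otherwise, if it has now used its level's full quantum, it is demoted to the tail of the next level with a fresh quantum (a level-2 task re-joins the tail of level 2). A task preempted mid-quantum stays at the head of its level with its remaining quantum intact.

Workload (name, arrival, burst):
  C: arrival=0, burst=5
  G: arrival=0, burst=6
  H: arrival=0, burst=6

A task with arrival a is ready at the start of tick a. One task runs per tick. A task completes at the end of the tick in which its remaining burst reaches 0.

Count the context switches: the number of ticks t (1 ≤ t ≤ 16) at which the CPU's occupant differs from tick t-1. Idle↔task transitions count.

t=0: L0/L1/L2 = CGH/-/- → run C
t=1: L0/L1/L2 = CGH/-/- → run C
t=2: L0/L1/L2 = GH/C/- → run G
t=3: L0/L1/L2 = GH/C/- → run G
t=4: L0/L1/L2 = H/CG/- → run H
t=5: L0/L1/L2 = H/CG/- → run H
t=6: L0/L1/L2 = -/CGH/- → run C
t=7: L0/L1/L2 = -/CGH/- → run C
t=8: L0/L1/L2 = -/CGH/- → run C
t=9: L0/L1/L2 = -/GH/- → run G
t=10: L0/L1/L2 = -/GH/- → run G
t=11: L0/L1/L2 = -/GH/- → run G
t=12: L0/L1/L2 = -/GH/- → run G
t=13: L0/L1/L2 = -/H/- → run H
t=14: L0/L1/L2 = -/H/- → run H
t=15: L0/L1/L2 = -/H/- → run H
t=16: L0/L1/L2 = -/H/- → run H

context switches = 5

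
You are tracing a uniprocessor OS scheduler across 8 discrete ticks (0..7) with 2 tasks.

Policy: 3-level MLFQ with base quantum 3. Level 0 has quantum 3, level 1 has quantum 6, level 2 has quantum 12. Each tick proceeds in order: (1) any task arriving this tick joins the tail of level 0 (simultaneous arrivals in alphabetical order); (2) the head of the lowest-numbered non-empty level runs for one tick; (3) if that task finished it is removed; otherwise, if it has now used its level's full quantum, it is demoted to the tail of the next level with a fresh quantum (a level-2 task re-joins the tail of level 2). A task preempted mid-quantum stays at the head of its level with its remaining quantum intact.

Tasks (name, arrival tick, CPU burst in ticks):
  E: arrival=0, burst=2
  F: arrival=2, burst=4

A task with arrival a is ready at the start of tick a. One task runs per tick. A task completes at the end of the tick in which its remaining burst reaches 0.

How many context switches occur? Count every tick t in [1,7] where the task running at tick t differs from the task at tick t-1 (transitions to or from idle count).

t=0: L0/L1/L2 = E/-/- → run E
t=1: L0/L1/L2 = E/-/- → run E
t=2: L0/L1/L2 = F/-/- → run F
t=3: L0/L1/L2 = F/-/- → run F
t=4: L0/L1/L2 = F/-/- → run F
t=5: L0/L1/L2 = -/F/- → run F
t=6: (idle)
t=7: (idle)

context switches = 2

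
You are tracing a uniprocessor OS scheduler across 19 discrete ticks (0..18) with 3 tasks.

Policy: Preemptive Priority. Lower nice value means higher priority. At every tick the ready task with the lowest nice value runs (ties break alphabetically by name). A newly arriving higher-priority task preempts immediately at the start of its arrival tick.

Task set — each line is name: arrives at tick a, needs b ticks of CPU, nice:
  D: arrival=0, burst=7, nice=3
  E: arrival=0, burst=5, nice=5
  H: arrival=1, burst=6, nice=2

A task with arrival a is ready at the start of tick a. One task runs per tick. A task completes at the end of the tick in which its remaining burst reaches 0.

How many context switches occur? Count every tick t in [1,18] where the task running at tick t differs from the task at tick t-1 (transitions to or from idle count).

t=0: ready={D,E} → run D
t=1: ready={D,E,H} → run H
t=2: ready={D,E,H} → run H
t=3: ready={D,E,H} → run H
t=4: ready={D,E,H} → run H
t=5: ready={D,E,H} → run H
t=6: ready={D,E,H} → run H
t=7: ready={D,E} → run D
t=8: ready={D,E} → run D
t=9: ready={D,E} → run D
t=10: ready={D,E} → run D
t=11: ready={D,E} → run D
t=12: ready={D,E} → run D
t=13: ready={E} → run E
t=14: ready={E} → run E
t=15: ready={E} → run E
t=16: ready={E} → run E
t=17: ready={E} → run E
t=18: (idle)

context switches = 4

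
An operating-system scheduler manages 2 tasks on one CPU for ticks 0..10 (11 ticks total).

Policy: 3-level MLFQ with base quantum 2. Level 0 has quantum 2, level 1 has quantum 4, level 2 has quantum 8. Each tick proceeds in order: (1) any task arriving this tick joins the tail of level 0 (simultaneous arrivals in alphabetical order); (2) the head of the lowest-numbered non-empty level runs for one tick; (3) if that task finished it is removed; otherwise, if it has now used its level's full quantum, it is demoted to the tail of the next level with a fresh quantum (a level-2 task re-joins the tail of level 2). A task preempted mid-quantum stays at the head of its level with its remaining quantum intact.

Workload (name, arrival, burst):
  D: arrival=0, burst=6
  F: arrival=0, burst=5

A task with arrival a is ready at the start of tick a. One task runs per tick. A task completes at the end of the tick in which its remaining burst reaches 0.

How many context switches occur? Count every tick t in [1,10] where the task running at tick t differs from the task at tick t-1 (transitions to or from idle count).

context switches = 3

t=0: L0/L1/L2 = DF/-/- → run D
t=1: L0/L1/L2 = DF/-/- → run D
t=2: L0/L1/L2 = F/D/- → run F
t=3: L0/L1/L2 = F/D/- → run F
t=4: L0/L1/L2 = -/DF/- → run D
t=5: L0/L1/L2 = -/DF/- → run D
t=6: L0/L1/L2 = -/DF/- → run D
t=7: L0/L1/L2 = -/DF/- → run D
t=8: L0/L1/L2 = -/F/- → run F
t=9: L0/L1/L2 = -/F/- → run F
t=10: L0/L1/L2 = -/F/- → run F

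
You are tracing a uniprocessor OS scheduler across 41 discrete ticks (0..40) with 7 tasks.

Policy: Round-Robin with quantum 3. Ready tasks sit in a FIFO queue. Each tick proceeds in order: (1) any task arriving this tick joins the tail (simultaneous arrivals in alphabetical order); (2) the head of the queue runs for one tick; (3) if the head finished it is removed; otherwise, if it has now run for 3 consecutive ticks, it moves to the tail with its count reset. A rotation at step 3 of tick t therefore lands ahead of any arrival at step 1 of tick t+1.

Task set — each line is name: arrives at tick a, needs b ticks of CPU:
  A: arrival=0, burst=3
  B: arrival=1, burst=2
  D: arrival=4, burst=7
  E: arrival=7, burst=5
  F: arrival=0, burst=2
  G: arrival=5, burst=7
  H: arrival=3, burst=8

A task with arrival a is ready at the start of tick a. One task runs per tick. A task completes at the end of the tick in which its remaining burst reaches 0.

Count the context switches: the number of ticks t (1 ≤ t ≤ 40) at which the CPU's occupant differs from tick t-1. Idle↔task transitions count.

context switches = 14

t=0: queue=[A,F] q_used=0 → run A
t=1: queue=[A,F,B] q_used=1 → run A
t=2: queue=[A,F,B] q_used=2 → run A
t=3: queue=[F,B,H] q_used=0 → run F
t=4: queue=[F,B,H,D] q_used=1 → run F
t=5: queue=[B,H,D,G] q_used=0 → run B
t=6: queue=[B,H,D,G] q_used=1 → run B
t=7: queue=[H,D,G,E] q_used=0 → run H
t=8: queue=[H,D,G,E] q_used=1 → run H
t=9: queue=[H,D,G,E] q_used=2 → run H
t=10: queue=[D,G,E,H] q_used=0 → run D
t=11: queue=[D,G,E,H] q_used=1 → run D
t=12: queue=[D,G,E,H] q_used=2 → run D
t=13: queue=[G,E,H,D] q_used=0 → run G
t=14: queue=[G,E,H,D] q_used=1 → run G
t=15: queue=[G,E,H,D] q_used=2 → run G
t=16: queue=[E,H,D,G] q_used=0 → run E
t=17: queue=[E,H,D,G] q_used=1 → run E
t=18: queue=[E,H,D,G] q_used=2 → run E
t=19: queue=[H,D,G,E] q_used=0 → run H
t=20: queue=[H,D,G,E] q_used=1 → run H
t=21: queue=[H,D,G,E] q_used=2 → run H
t=22: queue=[D,G,E,H] q_used=0 → run D
t=23: queue=[D,G,E,H] q_used=1 → run D
t=24: queue=[D,G,E,H] q_used=2 → run D
t=25: queue=[G,E,H,D] q_used=0 → run G
t=26: queue=[G,E,H,D] q_used=1 → run G
t=27: queue=[G,E,H,D] q_used=2 → run G
t=28: queue=[E,H,D,G] q_used=0 → run E
t=29: queue=[E,H,D,G] q_used=1 → run E
t=30: queue=[H,D,G] q_used=0 → run H
t=31: queue=[H,D,G] q_used=1 → run H
t=32: queue=[D,G] q_used=0 → run D
t=33: queue=[G] q_used=0 → run G
t=34: (idle)
t=35: (idle)
t=36: (idle)
t=37: (idle)
t=38: (idle)
t=39: (idle)
t=40: (idle)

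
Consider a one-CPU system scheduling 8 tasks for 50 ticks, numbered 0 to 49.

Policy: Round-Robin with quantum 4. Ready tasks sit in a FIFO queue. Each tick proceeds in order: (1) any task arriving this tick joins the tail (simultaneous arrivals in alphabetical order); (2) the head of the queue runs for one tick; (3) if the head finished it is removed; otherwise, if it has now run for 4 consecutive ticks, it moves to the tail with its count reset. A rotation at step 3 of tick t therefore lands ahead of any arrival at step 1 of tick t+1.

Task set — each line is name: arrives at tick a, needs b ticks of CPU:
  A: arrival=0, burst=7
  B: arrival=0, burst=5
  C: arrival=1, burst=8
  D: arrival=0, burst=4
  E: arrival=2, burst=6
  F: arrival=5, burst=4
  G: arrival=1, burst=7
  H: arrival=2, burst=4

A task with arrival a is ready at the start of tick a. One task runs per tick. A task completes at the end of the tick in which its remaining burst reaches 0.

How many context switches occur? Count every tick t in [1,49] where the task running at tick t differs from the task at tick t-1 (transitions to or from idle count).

context switches = 13

t=0: queue=[A,B,D] q_used=0 → run A
t=1: queue=[A,B,D,C,G] q_used=1 → run A
t=2: queue=[A,B,D,C,G,E,H] q_used=2 → run A
t=3: queue=[A,B,D,C,G,E,H] q_used=3 → run A
t=4: queue=[B,D,C,G,E,H,A] q_used=0 → run B
t=5: queue=[B,D,C,G,E,H,A,F] q_used=1 → run B
t=6: queue=[B,D,C,G,E,H,A,F] q_used=2 → run B
t=7: queue=[B,D,C,G,E,H,A,F] q_used=3 → run B
t=8: queue=[D,C,G,E,H,A,F,B] q_used=0 → run D
t=9: queue=[D,C,G,E,H,A,F,B] q_used=1 → run D
t=10: queue=[D,C,G,E,H,A,F,B] q_used=2 → run D
t=11: queue=[D,C,G,E,H,A,F,B] q_used=3 → run D
t=12: queue=[C,G,E,H,A,F,B] q_used=0 → run C
t=13: queue=[C,G,E,H,A,F,B] q_used=1 → run C
t=14: queue=[C,G,E,H,A,F,B] q_used=2 → run C
t=15: queue=[C,G,E,H,A,F,B] q_used=3 → run C
t=16: queue=[G,E,H,A,F,B,C] q_used=0 → run G
t=17: queue=[G,E,H,A,F,B,C] q_used=1 → run G
t=18: queue=[G,E,H,A,F,B,C] q_used=2 → run G
t=19: queue=[G,E,H,A,F,B,C] q_used=3 → run G
t=20: queue=[E,H,A,F,B,C,G] q_used=0 → run E
t=21: queue=[E,H,A,F,B,C,G] q_used=1 → run E
t=22: queue=[E,H,A,F,B,C,G] q_used=2 → run E
t=23: queue=[E,H,A,F,B,C,G] q_used=3 → run E
t=24: queue=[H,A,F,B,C,G,E] q_used=0 → run H
t=25: queue=[H,A,F,B,C,G,E] q_used=1 → run H
t=26: queue=[H,A,F,B,C,G,E] q_used=2 → run H
t=27: queue=[H,A,F,B,C,G,E] q_used=3 → run H
t=28: queue=[A,F,B,C,G,E] q_used=0 → run A
t=29: queue=[A,F,B,C,G,E] q_used=1 → run A
t=30: queue=[A,F,B,C,G,E] q_used=2 → run A
t=31: queue=[F,B,C,G,E] q_used=0 → run F
t=32: queue=[F,B,C,G,E] q_used=1 → run F
t=33: queue=[F,B,C,G,E] q_used=2 → run F
t=34: queue=[F,B,C,G,E] q_used=3 → run F
t=35: queue=[B,C,G,E] q_used=0 → run B
t=36: queue=[C,G,E] q_used=0 → run C
t=37: queue=[C,G,E] q_used=1 → run C
t=38: queue=[C,G,E] q_used=2 → run C
t=39: queue=[C,G,E] q_used=3 → run C
t=40: queue=[G,E] q_used=0 → run G
t=41: queue=[G,E] q_used=1 → run G
t=42: queue=[G,E] q_used=2 → run G
t=43: queue=[E] q_used=0 → run E
t=44: queue=[E] q_used=1 → run E
t=45: (idle)
t=46: (idle)
t=47: (idle)
t=48: (idle)
t=49: (idle)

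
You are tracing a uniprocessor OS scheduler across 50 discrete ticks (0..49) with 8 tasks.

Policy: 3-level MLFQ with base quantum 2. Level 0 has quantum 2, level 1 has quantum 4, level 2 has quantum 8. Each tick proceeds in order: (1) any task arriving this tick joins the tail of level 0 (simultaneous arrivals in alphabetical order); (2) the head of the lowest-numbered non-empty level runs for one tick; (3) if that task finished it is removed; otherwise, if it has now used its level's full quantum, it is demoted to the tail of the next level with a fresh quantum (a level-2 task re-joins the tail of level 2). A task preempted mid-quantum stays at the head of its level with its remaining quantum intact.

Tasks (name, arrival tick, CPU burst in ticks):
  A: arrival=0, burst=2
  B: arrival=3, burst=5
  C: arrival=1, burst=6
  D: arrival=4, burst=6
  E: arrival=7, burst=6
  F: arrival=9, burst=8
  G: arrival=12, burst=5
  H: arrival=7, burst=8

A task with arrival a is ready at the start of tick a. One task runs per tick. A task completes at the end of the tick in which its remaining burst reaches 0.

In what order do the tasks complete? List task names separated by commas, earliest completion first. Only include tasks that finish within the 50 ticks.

completion order = A, C, B, D, E, G, H, F

t=0: L0/L1/L2 = A/-/- → run A
t=1: L0/L1/L2 = AC/-/- → run A
t=2: L0/L1/L2 = C/-/- → run C
t=3: L0/L1/L2 = CB/-/- → run C
t=4: L0/L1/L2 = BD/C/- → run B
t=5: L0/L1/L2 = BD/C/- → run B
t=6: L0/L1/L2 = D/CB/- → run D
t=7: L0/L1/L2 = DEH/CB/- → run D
t=8: L0/L1/L2 = EH/CBD/- → run E
t=9: L0/L1/L2 = EHF/CBD/- → run E
t=10: L0/L1/L2 = HF/CBDE/- → run H
t=11: L0/L1/L2 = HF/CBDE/- → run H
t=12: L0/L1/L2 = FG/CBDEH/- → run F
t=13: L0/L1/L2 = FG/CBDEH/- → run F
t=14: L0/L1/L2 = G/CBDEHF/- → run G
t=15: L0/L1/L2 = G/CBDEHF/- → run G
t=16: L0/L1/L2 = -/CBDEHFG/- → run C
t=17: L0/L1/L2 = -/CBDEHFG/- → run C
t=18: L0/L1/L2 = -/CBDEHFG/- → run C
t=19: L0/L1/L2 = -/CBDEHFG/- → run C
t=20: L0/L1/L2 = -/BDEHFG/- → run B
t=21: L0/L1/L2 = -/BDEHFG/- → run B
t=22: L0/L1/L2 = -/BDEHFG/- → run B
t=23: L0/L1/L2 = -/DEHFG/- → run D
t=24: L0/L1/L2 = -/DEHFG/- → run D
t=25: L0/L1/L2 = -/DEHFG/- → run D
t=26: L0/L1/L2 = -/DEHFG/- → run D
t=27: L0/L1/L2 = -/EHFG/- → run E
t=28: L0/L1/L2 = -/EHFG/- → run E
t=29: L0/L1/L2 = -/EHFG/- → run E
t=30: L0/L1/L2 = -/EHFG/- → run E
t=31: L0/L1/L2 = -/HFG/- → run H
t=32: L0/L1/L2 = -/HFG/- → run H
t=33: L0/L1/L2 = -/HFG/- → run H
t=34: L0/L1/L2 = -/HFG/- → run H
t=35: L0/L1/L2 = -/FG/H → run F
t=36: L0/L1/L2 = -/FG/H → run F
t=37: L0/L1/L2 = -/FG/H → run F
t=38: L0/L1/L2 = -/FG/H → run F
t=39: L0/L1/L2 = -/G/HF → run G
t=40: L0/L1/L2 = -/G/HF → run G
t=41: L0/L1/L2 = -/G/HF → run G
t=42: L0/L1/L2 = -/-/HF → run H
t=43: L0/L1/L2 = -/-/HF → run H
t=44: L0/L1/L2 = -/-/F → run F
t=45: L0/L1/L2 = -/-/F → run F
t=46: (idle)
t=47: (idle)
t=48: (idle)
t=49: (idle)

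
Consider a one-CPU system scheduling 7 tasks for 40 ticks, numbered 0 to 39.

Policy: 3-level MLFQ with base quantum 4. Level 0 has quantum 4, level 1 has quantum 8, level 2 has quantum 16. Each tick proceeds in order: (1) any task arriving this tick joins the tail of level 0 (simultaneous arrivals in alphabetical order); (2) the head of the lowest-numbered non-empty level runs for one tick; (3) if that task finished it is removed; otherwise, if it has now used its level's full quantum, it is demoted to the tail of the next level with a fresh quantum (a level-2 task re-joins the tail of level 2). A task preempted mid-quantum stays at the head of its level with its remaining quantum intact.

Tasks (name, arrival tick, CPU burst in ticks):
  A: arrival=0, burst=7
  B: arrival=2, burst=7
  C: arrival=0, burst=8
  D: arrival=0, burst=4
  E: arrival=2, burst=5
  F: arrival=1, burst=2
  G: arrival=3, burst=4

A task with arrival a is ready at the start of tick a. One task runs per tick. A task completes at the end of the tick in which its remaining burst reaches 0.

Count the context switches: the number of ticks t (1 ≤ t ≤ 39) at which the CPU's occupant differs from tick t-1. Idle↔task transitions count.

context switches = 11

t=0: L0/L1/L2 = ACD/-/- → run A
t=1: L0/L1/L2 = ACDF/-/- → run A
t=2: L0/L1/L2 = ACDFBE/-/- → run A
t=3: L0/L1/L2 = ACDFBEG/-/- → run A
t=4: L0/L1/L2 = CDFBEG/A/- → run C
t=5: L0/L1/L2 = CDFBEG/A/- → run C
t=6: L0/L1/L2 = CDFBEG/A/- → run C
t=7: L0/L1/L2 = CDFBEG/A/- → run C
t=8: L0/L1/L2 = DFBEG/AC/- → run D
t=9: L0/L1/L2 = DFBEG/AC/- → run D
t=10: L0/L1/L2 = DFBEG/AC/- → run D
t=11: L0/L1/L2 = DFBEG/AC/- → run D
t=12: L0/L1/L2 = FBEG/AC/- → run F
t=13: L0/L1/L2 = FBEG/AC/- → run F
t=14: L0/L1/L2 = BEG/AC/- → run B
t=15: L0/L1/L2 = BEG/AC/- → run B
t=16: L0/L1/L2 = BEG/AC/- → run B
t=17: L0/L1/L2 = BEG/AC/- → run B
t=18: L0/L1/L2 = EG/ACB/- → run E
t=19: L0/L1/L2 = EG/ACB/- → run E
t=20: L0/L1/L2 = EG/ACB/- → run E
t=21: L0/L1/L2 = EG/ACB/- → run E
t=22: L0/L1/L2 = G/ACBE/- → run G
t=23: L0/L1/L2 = G/ACBE/- → run G
t=24: L0/L1/L2 = G/ACBE/- → run G
t=25: L0/L1/L2 = G/ACBE/- → run G
t=26: L0/L1/L2 = -/ACBE/- → run A
t=27: L0/L1/L2 = -/ACBE/- → run A
t=28: L0/L1/L2 = -/ACBE/- → run A
t=29: L0/L1/L2 = -/CBE/- → run C
t=30: L0/L1/L2 = -/CBE/- → run C
t=31: L0/L1/L2 = -/CBE/- → run C
t=32: L0/L1/L2 = -/CBE/- → run C
t=33: L0/L1/L2 = -/BE/- → run B
t=34: L0/L1/L2 = -/BE/- → run B
t=35: L0/L1/L2 = -/BE/- → run B
t=36: L0/L1/L2 = -/E/- → run E
t=37: (idle)
t=38: (idle)
t=39: (idle)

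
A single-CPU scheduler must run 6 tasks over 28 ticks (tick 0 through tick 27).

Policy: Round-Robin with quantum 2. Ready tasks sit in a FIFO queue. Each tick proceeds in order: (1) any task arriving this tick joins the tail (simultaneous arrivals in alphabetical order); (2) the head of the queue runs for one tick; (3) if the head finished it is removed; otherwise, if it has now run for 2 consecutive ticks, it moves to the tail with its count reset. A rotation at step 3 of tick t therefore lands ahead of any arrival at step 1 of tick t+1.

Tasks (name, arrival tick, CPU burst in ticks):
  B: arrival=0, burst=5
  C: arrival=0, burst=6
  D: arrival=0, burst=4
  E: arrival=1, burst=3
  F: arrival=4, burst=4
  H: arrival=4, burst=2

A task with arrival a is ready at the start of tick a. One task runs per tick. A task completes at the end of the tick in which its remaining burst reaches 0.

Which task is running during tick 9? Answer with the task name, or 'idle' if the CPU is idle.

t=0: queue=[B,C,D] q_used=0 → run B
t=1: queue=[B,C,D,E] q_used=1 → run B
t=2: queue=[C,D,E,B] q_used=0 → run C
t=3: queue=[C,D,E,B] q_used=1 → run C
t=4: queue=[D,E,B,C,F,H] q_used=0 → run D
t=5: queue=[D,E,B,C,F,H] q_used=1 → run D
t=6: queue=[E,B,C,F,H,D] q_used=0 → run E
t=7: queue=[E,B,C,F,H,D] q_used=1 → run E
t=8: queue=[B,C,F,H,D,E] q_used=0 → run B
t=9: queue=[B,C,F,H,D,E] q_used=1 → run B
t=10: queue=[C,F,H,D,E,B] q_used=0 → run C
t=11: queue=[C,F,H,D,E,B] q_used=1 → run C
t=12: queue=[F,H,D,E,B,C] q_used=0 → run F
t=13: queue=[F,H,D,E,B,C] q_used=1 → run F
t=14: queue=[H,D,E,B,C,F] q_used=0 → run H
t=15: queue=[H,D,E,B,C,F] q_used=1 → run H
t=16: queue=[D,E,B,C,F] q_used=0 → run D
t=17: queue=[D,E,B,C,F] q_used=1 → run D
t=18: queue=[E,B,C,F] q_used=0 → run E
t=19: queue=[B,C,F] q_used=0 → run B
t=20: queue=[C,F] q_used=0 → run C
t=21: queue=[C,F] q_used=1 → run C
t=22: queue=[F] q_used=0 → run F
t=23: queue=[F] q_used=1 → run F
t=24: (idle)
t=25: (idle)
t=26: (idle)
t=27: (idle)

running at tick 9 = B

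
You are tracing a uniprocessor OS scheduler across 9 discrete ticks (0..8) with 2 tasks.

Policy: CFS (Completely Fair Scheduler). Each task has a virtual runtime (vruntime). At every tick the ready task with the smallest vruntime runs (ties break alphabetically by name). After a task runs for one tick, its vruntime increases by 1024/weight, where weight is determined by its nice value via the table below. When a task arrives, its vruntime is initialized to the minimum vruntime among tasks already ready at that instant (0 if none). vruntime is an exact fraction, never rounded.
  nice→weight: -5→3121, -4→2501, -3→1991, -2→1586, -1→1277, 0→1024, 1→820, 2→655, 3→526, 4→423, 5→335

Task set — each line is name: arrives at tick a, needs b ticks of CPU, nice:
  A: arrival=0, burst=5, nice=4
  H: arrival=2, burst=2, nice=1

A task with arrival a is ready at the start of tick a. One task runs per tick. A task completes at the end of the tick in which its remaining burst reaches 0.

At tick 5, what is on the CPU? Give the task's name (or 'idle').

running at tick 5 = A

t=0: vr[A=0] → run A
t=1: vr[A=1024/423] → run A
t=2: vr[A=2048/423 H=2048/423] → run A
t=3: vr[A=1024/141 H=2048/423] → run H
t=4: vr[A=1024/141 H=528128/86715] → run H
t=5: vr[A=1024/141] → run A
t=6: vr[A=4096/423] → run A
t=7: (idle)
t=8: (idle)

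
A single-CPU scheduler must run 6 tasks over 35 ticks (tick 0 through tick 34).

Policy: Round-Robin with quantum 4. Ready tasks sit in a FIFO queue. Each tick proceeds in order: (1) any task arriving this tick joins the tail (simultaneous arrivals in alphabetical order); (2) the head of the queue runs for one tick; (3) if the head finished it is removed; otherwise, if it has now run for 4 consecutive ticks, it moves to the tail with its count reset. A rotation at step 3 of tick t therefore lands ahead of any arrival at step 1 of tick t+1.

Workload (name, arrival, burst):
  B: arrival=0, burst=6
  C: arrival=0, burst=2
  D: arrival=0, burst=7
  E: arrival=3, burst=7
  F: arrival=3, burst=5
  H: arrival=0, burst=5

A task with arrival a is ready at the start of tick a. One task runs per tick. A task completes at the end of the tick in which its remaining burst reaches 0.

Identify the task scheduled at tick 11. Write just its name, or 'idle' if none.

t=0: queue=[B,C,D,H] q_used=0 → run B
t=1: queue=[B,C,D,H] q_used=1 → run B
t=2: queue=[B,C,D,H] q_used=2 → run B
t=3: queue=[B,C,D,H,E,F] q_used=3 → run B
t=4: queue=[C,D,H,E,F,B] q_used=0 → run C
t=5: queue=[C,D,H,E,F,B] q_used=1 → run C
t=6: queue=[D,H,E,F,B] q_used=0 → run D
t=7: queue=[D,H,E,F,B] q_used=1 → run D
t=8: queue=[D,H,E,F,B] q_used=2 → run D
t=9: queue=[D,H,E,F,B] q_used=3 → run D
t=10: queue=[H,E,F,B,D] q_used=0 → run H
t=11: queue=[H,E,F,B,D] q_used=1 → run H
t=12: queue=[H,E,F,B,D] q_used=2 → run H
t=13: queue=[H,E,F,B,D] q_used=3 → run H
t=14: queue=[E,F,B,D,H] q_used=0 → run E
t=15: queue=[E,F,B,D,H] q_used=1 → run E
t=16: queue=[E,F,B,D,H] q_used=2 → run E
t=17: queue=[E,F,B,D,H] q_used=3 → run E
t=18: queue=[F,B,D,H,E] q_used=0 → run F
t=19: queue=[F,B,D,H,E] q_used=1 → run F
t=20: queue=[F,B,D,H,E] q_used=2 → run F
t=21: queue=[F,B,D,H,E] q_used=3 → run F
t=22: queue=[B,D,H,E,F] q_used=0 → run B
t=23: queue=[B,D,H,E,F] q_used=1 → run B
t=24: queue=[D,H,E,F] q_used=0 → run D
t=25: queue=[D,H,E,F] q_used=1 → run D
t=26: queue=[D,H,E,F] q_used=2 → run D
t=27: queue=[H,E,F] q_used=0 → run H
t=28: queue=[E,F] q_used=0 → run E
t=29: queue=[E,F] q_used=1 → run E
t=30: queue=[E,F] q_used=2 → run E
t=31: queue=[F] q_used=0 → run F
t=32: (idle)
t=33: (idle)
t=34: (idle)

running at tick 11 = H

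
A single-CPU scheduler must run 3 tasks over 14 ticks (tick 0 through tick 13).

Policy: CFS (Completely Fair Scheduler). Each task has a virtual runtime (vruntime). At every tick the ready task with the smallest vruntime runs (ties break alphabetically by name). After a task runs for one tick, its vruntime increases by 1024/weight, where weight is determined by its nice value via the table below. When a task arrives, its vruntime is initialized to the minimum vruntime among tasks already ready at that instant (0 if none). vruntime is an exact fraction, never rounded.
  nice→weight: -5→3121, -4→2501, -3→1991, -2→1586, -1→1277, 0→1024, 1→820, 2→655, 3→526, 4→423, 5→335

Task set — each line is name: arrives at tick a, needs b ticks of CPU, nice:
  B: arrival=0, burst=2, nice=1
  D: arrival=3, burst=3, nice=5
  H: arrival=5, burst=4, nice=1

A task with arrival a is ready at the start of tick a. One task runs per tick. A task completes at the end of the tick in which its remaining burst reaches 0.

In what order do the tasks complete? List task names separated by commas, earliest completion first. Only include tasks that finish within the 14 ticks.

completion order = B, D, H

t=0: vr[B=0] → run B
t=1: vr[B=256/205] → run B
t=2: (idle)
t=3: vr[D=0] → run D
t=4: vr[D=1024/335] → run D
t=5: vr[D=2048/335 H=2048/335] → run D
t=6: vr[H=2048/335] → run H
t=7: vr[H=20224/2747] → run H
t=8: vr[H=118272/13735] → run H
t=9: vr[H=135424/13735] → run H
t=10: (idle)
t=11: (idle)
t=12: (idle)
t=13: (idle)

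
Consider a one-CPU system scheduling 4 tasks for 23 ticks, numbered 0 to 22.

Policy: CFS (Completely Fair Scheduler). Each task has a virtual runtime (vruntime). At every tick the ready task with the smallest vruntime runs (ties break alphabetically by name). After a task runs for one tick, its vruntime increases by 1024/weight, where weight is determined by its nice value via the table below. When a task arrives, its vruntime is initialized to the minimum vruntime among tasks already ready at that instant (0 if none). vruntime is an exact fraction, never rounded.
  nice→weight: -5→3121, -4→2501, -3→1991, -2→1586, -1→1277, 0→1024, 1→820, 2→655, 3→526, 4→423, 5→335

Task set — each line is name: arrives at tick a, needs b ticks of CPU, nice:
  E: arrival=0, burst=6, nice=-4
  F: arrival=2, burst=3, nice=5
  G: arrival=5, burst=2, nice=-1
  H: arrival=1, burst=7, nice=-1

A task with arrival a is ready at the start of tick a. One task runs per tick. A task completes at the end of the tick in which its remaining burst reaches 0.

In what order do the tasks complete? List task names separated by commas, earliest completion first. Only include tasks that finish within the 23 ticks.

t=0: vr[E=0] → run E
t=1: vr[E=1024/2501 H=1024/2501] → run E
t=2: vr[E=2048/2501 F=1024/2501 H=1024/2501] → run F
t=3: vr[E=2048/2501 F=2904064/837835 H=1024/2501] → run H
t=4: vr[E=2048/2501 F=2904064/837835 H=3868672/3193777] → run E
t=5: vr[E=3072/2501 F=2904064/837835 G=3868672/3193777 H=3868672/3193777] → run G
t=6: vr[E=3072/2501 F=2904064/837835 G=6429696/3193777 H=3868672/3193777] → run H
t=7: vr[E=3072/2501 F=2904064/837835 G=6429696/3193777 H=6429696/3193777] → run E
t=8: vr[E=4096/2501 F=2904064/837835 G=6429696/3193777 H=6429696/3193777] → run E
t=9: vr[E=5120/2501 F=2904064/837835 G=6429696/3193777 H=6429696/3193777] → run G
t=10: vr[E=5120/2501 F=2904064/837835 H=6429696/3193777] → run H
t=11: vr[E=5120/2501 F=2904064/837835 H=8990720/3193777] → run E
t=12: vr[F=2904064/837835 H=8990720/3193777] → run H
t=13: vr[F=2904064/837835 H=11551744/3193777] → run F
t=14: vr[F=5465088/837835 H=11551744/3193777] → run H
t=15: vr[F=5465088/837835 H=14112768/3193777] → run H
t=16: vr[F=5465088/837835 H=16673792/3193777] → run H
t=17: vr[F=5465088/837835] → run F
t=18: (idle)
t=19: (idle)
t=20: (idle)
t=21: (idle)
t=22: (idle)

completion order = G, E, H, F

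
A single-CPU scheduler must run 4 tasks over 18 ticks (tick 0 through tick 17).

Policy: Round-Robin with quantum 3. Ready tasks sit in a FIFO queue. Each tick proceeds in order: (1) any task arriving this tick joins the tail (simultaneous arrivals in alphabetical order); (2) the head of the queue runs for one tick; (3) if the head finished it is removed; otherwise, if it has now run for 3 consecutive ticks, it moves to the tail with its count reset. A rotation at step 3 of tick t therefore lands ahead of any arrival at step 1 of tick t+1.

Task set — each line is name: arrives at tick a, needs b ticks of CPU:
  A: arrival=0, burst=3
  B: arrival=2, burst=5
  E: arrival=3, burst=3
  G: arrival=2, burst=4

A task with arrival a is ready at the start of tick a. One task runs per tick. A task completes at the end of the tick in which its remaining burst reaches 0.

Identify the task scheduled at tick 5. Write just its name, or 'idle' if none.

t=0: queue=[A] q_used=0 → run A
t=1: queue=[A] q_used=1 → run A
t=2: queue=[A,B,G] q_used=2 → run A
t=3: queue=[B,G,E] q_used=0 → run B
t=4: queue=[B,G,E] q_used=1 → run B
t=5: queue=[B,G,E] q_used=2 → run B
t=6: queue=[G,E,B] q_used=0 → run G
t=7: queue=[G,E,B] q_used=1 → run G
t=8: queue=[G,E,B] q_used=2 → run G
t=9: queue=[E,B,G] q_used=0 → run E
t=10: queue=[E,B,G] q_used=1 → run E
t=11: queue=[E,B,G] q_used=2 → run E
t=12: queue=[B,G] q_used=0 → run B
t=13: queue=[B,G] q_used=1 → run B
t=14: queue=[G] q_used=0 → run G
t=15: (idle)
t=16: (idle)
t=17: (idle)

running at tick 5 = B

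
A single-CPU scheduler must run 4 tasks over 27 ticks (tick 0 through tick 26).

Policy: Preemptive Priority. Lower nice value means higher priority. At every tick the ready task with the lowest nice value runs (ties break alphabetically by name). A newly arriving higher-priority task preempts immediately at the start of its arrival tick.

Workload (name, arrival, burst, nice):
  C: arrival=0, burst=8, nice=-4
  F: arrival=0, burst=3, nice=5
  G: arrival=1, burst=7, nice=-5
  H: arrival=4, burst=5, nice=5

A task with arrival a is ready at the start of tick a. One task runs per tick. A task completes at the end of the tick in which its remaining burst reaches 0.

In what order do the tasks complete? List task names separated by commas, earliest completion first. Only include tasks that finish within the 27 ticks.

completion order = G, C, F, H

t=0: ready={C,F} → run C
t=1: ready={C,F,G} → run G
t=2: ready={C,F,G} → run G
t=3: ready={C,F,G} → run G
t=4: ready={C,F,G,H} → run G
t=5: ready={C,F,G,H} → run G
t=6: ready={C,F,G,H} → run G
t=7: ready={C,F,G,H} → run G
t=8: ready={C,F,H} → run C
t=9: ready={C,F,H} → run C
t=10: ready={C,F,H} → run C
t=11: ready={C,F,H} → run C
t=12: ready={C,F,H} → run C
t=13: ready={C,F,H} → run C
t=14: ready={C,F,H} → run C
t=15: ready={F,H} → run F
t=16: ready={F,H} → run F
t=17: ready={F,H} → run F
t=18: ready={H} → run H
t=19: ready={H} → run H
t=20: ready={H} → run H
t=21: ready={H} → run H
t=22: ready={H} → run H
t=23: (idle)
t=24: (idle)
t=25: (idle)
t=26: (idle)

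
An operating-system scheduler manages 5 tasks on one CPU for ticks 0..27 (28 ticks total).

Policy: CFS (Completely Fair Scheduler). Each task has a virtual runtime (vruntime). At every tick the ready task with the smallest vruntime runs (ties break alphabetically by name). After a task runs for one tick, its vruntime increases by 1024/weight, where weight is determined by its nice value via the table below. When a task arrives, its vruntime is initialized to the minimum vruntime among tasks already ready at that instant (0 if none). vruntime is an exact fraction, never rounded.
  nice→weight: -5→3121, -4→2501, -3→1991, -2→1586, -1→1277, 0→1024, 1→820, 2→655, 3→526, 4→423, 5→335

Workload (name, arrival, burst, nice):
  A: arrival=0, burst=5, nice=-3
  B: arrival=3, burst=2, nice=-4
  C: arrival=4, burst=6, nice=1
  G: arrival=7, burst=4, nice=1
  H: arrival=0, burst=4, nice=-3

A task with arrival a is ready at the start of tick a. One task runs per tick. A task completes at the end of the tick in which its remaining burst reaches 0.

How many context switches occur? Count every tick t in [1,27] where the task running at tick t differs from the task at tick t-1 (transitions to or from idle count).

t=0: vr[A=0 H=0] → run A
t=1: vr[A=1024/1991 H=0] → run H
t=2: vr[A=1024/1991 H=1024/1991] → run A
t=3: vr[A=2048/1991 B=1024/1991 H=1024/1991] → run B
t=4: vr[A=2048/1991 B=4599808/4979491 C=1024/1991 H=1024/1991] → run C
t=5: vr[A=2048/1991 B=4599808/4979491 C=719616/408155 H=1024/1991] → run H
t=6: vr[A=2048/1991 B=4599808/4979491 C=719616/408155 H=2048/1991] → run B
t=7: vr[A=2048/1991 C=719616/408155 G=2048/1991 H=2048/1991] → run A
t=8: vr[A=3072/1991 C=719616/408155 G=2048/1991 H=2048/1991] → run G
t=9: vr[A=3072/1991 C=719616/408155 G=929536/408155 H=2048/1991] → run H
t=10: vr[A=3072/1991 C=719616/408155 G=929536/408155 H=3072/1991] → run A
t=11: vr[A=4096/1991 C=719616/408155 G=929536/408155 H=3072/1991] → run H
t=12: vr[A=4096/1991 C=719616/408155 G=929536/408155] → run C
t=13: vr[A=4096/1991 C=1229312/408155 G=929536/408155] → run A
t=14: vr[C=1229312/408155 G=929536/408155] → run G
t=15: vr[C=1229312/408155 G=1439232/408155] → run C
t=16: vr[C=1739008/408155 G=1439232/408155] → run G
t=17: vr[C=1739008/408155 G=1948928/408155] → run C
t=18: vr[C=2248704/408155 G=1948928/408155] → run G
t=19: vr[C=2248704/408155] → run C
t=20: vr[C=551680/81631] → run C
t=21: (idle)
t=22: (idle)
t=23: (idle)
t=24: (idle)
t=25: (idle)
t=26: (idle)
t=27: (idle)

context switches = 20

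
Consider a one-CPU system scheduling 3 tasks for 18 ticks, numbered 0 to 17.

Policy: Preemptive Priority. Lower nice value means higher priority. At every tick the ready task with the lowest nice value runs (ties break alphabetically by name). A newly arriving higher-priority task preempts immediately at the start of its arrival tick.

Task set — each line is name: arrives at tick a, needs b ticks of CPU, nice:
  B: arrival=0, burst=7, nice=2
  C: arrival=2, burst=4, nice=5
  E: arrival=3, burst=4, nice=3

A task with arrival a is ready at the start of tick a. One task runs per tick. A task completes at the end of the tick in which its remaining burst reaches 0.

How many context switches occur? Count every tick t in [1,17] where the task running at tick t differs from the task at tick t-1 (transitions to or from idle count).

context switches = 3

t=0: ready={B} → run B
t=1: ready={B} → run B
t=2: ready={B,C} → run B
t=3: ready={B,C,E} → run B
t=4: ready={B,C,E} → run B
t=5: ready={B,C,E} → run B
t=6: ready={B,C,E} → run B
t=7: ready={C,E} → run E
t=8: ready={C,E} → run E
t=9: ready={C,E} → run E
t=10: ready={C,E} → run E
t=11: ready={C} → run C
t=12: ready={C} → run C
t=13: ready={C} → run C
t=14: ready={C} → run C
t=15: (idle)
t=16: (idle)
t=17: (idle)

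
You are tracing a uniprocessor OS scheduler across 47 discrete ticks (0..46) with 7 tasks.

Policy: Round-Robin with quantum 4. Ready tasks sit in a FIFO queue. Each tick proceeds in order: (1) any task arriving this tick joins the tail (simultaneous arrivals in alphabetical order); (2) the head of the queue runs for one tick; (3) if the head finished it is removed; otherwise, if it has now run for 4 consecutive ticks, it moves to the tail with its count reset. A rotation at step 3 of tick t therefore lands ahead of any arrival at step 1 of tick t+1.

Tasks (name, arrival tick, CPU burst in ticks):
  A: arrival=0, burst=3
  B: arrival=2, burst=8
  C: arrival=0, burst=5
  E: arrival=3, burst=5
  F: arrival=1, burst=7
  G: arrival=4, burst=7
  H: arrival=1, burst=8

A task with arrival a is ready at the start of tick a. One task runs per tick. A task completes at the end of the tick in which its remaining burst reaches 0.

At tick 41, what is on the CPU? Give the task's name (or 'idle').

t=0: queue=[A,C] q_used=0 → run A
t=1: queue=[A,C,F,H] q_used=1 → run A
t=2: queue=[A,C,F,H,B] q_used=2 → run A
t=3: queue=[C,F,H,B,E] q_used=0 → run C
t=4: queue=[C,F,H,B,E,G] q_used=1 → run C
t=5: queue=[C,F,H,B,E,G] q_used=2 → run C
t=6: queue=[C,F,H,B,E,G] q_used=3 → run C
t=7: queue=[F,H,B,E,G,C] q_used=0 → run F
t=8: queue=[F,H,B,E,G,C] q_used=1 → run F
t=9: queue=[F,H,B,E,G,C] q_used=2 → run F
t=10: queue=[F,H,B,E,G,C] q_used=3 → run F
t=11: queue=[H,B,E,G,C,F] q_used=0 → run H
t=12: queue=[H,B,E,G,C,F] q_used=1 → run H
t=13: queue=[H,B,E,G,C,F] q_used=2 → run H
t=14: queue=[H,B,E,G,C,F] q_used=3 → run H
t=15: queue=[B,E,G,C,F,H] q_used=0 → run B
t=16: queue=[B,E,G,C,F,H] q_used=1 → run B
t=17: queue=[B,E,G,C,F,H] q_used=2 → run B
t=18: queue=[B,E,G,C,F,H] q_used=3 → run B
t=19: queue=[E,G,C,F,H,B] q_used=0 → run E
t=20: queue=[E,G,C,F,H,B] q_used=1 → run E
t=21: queue=[E,G,C,F,H,B] q_used=2 → run E
t=22: queue=[E,G,C,F,H,B] q_used=3 → run E
t=23: queue=[G,C,F,H,B,E] q_used=0 → run G
t=24: queue=[G,C,F,H,B,E] q_used=1 → run G
t=25: queue=[G,C,F,H,B,E] q_used=2 → run G
t=26: queue=[G,C,F,H,B,E] q_used=3 → run G
t=27: queue=[C,F,H,B,E,G] q_used=0 → run C
t=28: queue=[F,H,B,E,G] q_used=0 → run F
t=29: queue=[F,H,B,E,G] q_used=1 → run F
t=30: queue=[F,H,B,E,G] q_used=2 → run F
t=31: queue=[H,B,E,G] q_used=0 → run H
t=32: queue=[H,B,E,G] q_used=1 → run H
t=33: queue=[H,B,E,G] q_used=2 → run H
t=34: queue=[H,B,E,G] q_used=3 → run H
t=35: queue=[B,E,G] q_used=0 → run B
t=36: queue=[B,E,G] q_used=1 → run B
t=37: queue=[B,E,G] q_used=2 → run B
t=38: queue=[B,E,G] q_used=3 → run B
t=39: queue=[E,G] q_used=0 → run E
t=40: queue=[G] q_used=0 → run G
t=41: queue=[G] q_used=1 → run G
t=42: queue=[G] q_used=2 → run G
t=43: (idle)
t=44: (idle)
t=45: (idle)
t=46: (idle)

running at tick 41 = G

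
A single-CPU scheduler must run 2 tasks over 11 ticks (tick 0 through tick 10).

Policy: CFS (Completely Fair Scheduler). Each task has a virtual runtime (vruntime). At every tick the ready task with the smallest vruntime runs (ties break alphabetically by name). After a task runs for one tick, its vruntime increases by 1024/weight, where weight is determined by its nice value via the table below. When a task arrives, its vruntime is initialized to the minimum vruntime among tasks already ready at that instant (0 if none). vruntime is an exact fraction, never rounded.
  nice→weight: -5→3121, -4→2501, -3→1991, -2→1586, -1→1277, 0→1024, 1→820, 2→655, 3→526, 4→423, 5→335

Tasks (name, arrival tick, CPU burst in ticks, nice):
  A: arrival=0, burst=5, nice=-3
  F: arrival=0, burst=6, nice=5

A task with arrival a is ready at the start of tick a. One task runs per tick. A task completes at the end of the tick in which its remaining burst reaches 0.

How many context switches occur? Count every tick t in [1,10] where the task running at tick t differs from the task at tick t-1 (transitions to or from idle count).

context switches = 3

t=0: vr[A=0 F=0] → run A
t=1: vr[A=1024/1991 F=0] → run F
t=2: vr[A=1024/1991 F=1024/335] → run A
t=3: vr[A=2048/1991 F=1024/335] → run A
t=4: vr[A=3072/1991 F=1024/335] → run A
t=5: vr[A=4096/1991 F=1024/335] → run A
t=6: vr[F=1024/335] → run F
t=7: vr[F=2048/335] → run F
t=8: vr[F=3072/335] → run F
t=9: vr[F=4096/335] → run F
t=10: vr[F=1024/67] → run F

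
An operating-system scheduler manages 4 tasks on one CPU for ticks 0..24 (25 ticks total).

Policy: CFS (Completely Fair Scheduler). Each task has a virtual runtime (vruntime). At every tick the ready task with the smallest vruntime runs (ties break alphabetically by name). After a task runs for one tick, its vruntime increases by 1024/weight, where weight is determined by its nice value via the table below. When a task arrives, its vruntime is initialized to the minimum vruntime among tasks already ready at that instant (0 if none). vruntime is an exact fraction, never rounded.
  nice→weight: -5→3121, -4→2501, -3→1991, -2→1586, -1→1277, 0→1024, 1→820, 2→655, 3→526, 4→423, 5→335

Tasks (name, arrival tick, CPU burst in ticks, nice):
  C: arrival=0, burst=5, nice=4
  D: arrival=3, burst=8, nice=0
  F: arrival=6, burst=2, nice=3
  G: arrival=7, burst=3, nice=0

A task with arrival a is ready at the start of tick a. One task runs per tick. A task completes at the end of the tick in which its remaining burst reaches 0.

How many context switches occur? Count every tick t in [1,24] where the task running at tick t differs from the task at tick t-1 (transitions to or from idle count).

t=0: vr[C=0] → run C
t=1: vr[C=1024/423] → run C
t=2: vr[C=2048/423] → run C
t=3: vr[C=1024/141 D=1024/141] → run C
t=4: vr[C=4096/423 D=1024/141] → run D
t=5: vr[C=4096/423 D=1165/141] → run D
t=6: vr[C=4096/423 D=1306/141 F=1306/141] → run D
t=7: vr[C=4096/423 D=1447/141 F=1306/141 G=1306/141] → run F
t=8: vr[C=4096/423 D=1447/141 F=415670/37083 G=1306/141] → run G
t=9: vr[C=4096/423 D=1447/141 F=415670/37083 G=1447/141] → run C
t=10: vr[D=1447/141 F=415670/37083 G=1447/141] → run D
t=11: vr[D=1588/141 F=415670/37083 G=1447/141] → run G
t=12: vr[D=1588/141 F=415670/37083 G=1588/141] → run F
t=13: vr[D=1588/141 G=1588/141] → run D
t=14: vr[D=1729/141 G=1588/141] → run G
t=15: vr[D=1729/141] → run D
t=16: vr[D=1870/141] → run D
t=17: vr[D=2011/141] → run D
t=18: (idle)
t=19: (idle)
t=20: (idle)
t=21: (idle)
t=22: (idle)
t=23: (idle)
t=24: (idle)

context switches = 11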